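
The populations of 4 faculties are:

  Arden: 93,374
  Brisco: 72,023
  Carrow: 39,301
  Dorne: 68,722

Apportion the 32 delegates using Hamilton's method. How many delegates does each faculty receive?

Arden: 11; Brisco: 8; Carrow: 5; Dorne: 8

Standard divisor: 273420 ÷ 32 ≈ 8544.375.
Standard quotas: Arden 10.9281, Brisco 8.4293, Carrow 4.5996, Dorne 8.0430.
Lower quotas: Arden 10, Brisco 8, Carrow 4, Dorne 8 (sum 30, leaving 2 seats).
Remainders in descending order: Arden 0.9281, Carrow 0.5996, Brisco 0.4293, Dorne 0.0430.
Largest remainders: Arden, Carrow receive the extra seats.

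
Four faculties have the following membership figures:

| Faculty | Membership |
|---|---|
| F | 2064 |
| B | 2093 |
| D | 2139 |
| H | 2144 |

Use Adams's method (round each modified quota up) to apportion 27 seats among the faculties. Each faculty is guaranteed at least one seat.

Standard divisor 8440/27 ≈ 312.593; standard quotas: F 6.603, B 6.696, D 6.843, H 6.859.
Rounding up gives 7, 7, 7, 7 = 28 seats, so the divisor must be adjusted.
With modified divisor 346: modified quotas F 5.965, B 6.049, D 6.182, H 6.197.
Rounding up: F 6, B 7, D 7, H 7 (total 27).

F=6, B=7, D=7, H=7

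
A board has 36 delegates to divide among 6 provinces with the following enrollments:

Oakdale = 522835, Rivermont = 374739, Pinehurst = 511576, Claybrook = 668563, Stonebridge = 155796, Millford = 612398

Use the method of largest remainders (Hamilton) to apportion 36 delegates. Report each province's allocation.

Standard divisor: 2845907 ÷ 36 ≈ 79052.972.
Standard quotas: Oakdale 6.6137, Rivermont 4.7404, Pinehurst 6.4713, Claybrook 8.4572, Stonebridge 1.9708, Millford 7.7467.
Lower quotas: Oakdale 6, Rivermont 4, Pinehurst 6, Claybrook 8, Stonebridge 1, Millford 7 (sum 32, leaving 4 seats).
Remainders in descending order: Stonebridge 0.9708, Millford 0.7467, Rivermont 0.7404, Oakdale 0.6137, Pinehurst 0.4713, Claybrook 0.4572.
The surplus seats go to Stonebridge, Millford, Rivermont, Oakdale.

Oakdale: 7; Rivermont: 5; Pinehurst: 6; Claybrook: 8; Stonebridge: 2; Millford: 8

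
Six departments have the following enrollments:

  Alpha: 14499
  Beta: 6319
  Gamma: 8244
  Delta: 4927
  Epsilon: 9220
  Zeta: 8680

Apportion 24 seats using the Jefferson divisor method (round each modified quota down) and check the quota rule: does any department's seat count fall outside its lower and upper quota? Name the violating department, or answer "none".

Standard quotas: Alpha 6.706, Beta 2.923, Gamma 3.813, Delta 2.279, Epsilon 4.264, Zeta 4.015.
Jefferson allocation: Alpha 7, Beta 3, Gamma 4, Delta 2, Epsilon 4, Zeta 4.
Every allocation lies between the lower and upper quota.

none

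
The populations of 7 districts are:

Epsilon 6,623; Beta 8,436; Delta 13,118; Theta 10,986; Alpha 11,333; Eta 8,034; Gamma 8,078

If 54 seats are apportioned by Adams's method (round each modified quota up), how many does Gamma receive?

Standard divisor 66608/54 ≈ 1233.481; standard quotas: Epsilon 5.369, Beta 6.839, Delta 10.635, Theta 8.906, Alpha 9.188, Eta 6.513, Gamma 6.549.
Rounding up gives 6, 7, 11, 9, 10, 7, 7 = 57 seats, so the divisor must be adjusted.
With modified divisor 1330: modified quotas Epsilon 4.980, Beta 6.343, Delta 9.863, Theta 8.260, Alpha 8.521, Eta 6.041, Gamma 6.074.
Rounding up: Epsilon 5, Beta 7, Delta 10, Theta 9, Alpha 9, Eta 7, Gamma 7 (total 54).
Gamma receives 7.

7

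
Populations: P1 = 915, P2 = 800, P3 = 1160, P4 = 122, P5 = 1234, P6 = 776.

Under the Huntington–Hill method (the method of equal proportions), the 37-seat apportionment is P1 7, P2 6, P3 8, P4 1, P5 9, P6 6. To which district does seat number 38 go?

Priority for the next seat is population ÷ (√(s·(s+1))).
Priorities: P1 122.272, P2 123.443, P3 136.707, P4 86.267, P5 130.075, P6 119.739.
Highest priority: P3.

P3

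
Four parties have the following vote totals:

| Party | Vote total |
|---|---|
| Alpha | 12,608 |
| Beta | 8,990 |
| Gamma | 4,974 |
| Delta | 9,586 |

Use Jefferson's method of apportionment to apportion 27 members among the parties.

Alpha 10, Beta 7, Gamma 3, Delta 7

Standard divisor 36158/27 ≈ 1339.185; standard quotas: Alpha 9.415, Beta 6.713, Gamma 3.714, Delta 7.158.
Rounding down gives 9, 6, 3, 7 = 25 seats, so the divisor must be adjusted.
With modified divisor 1250: modified quotas Alpha 10.086, Beta 7.192, Gamma 3.979, Delta 7.669.
Rounding down: Alpha 10, Beta 7, Gamma 3, Delta 7 (total 27).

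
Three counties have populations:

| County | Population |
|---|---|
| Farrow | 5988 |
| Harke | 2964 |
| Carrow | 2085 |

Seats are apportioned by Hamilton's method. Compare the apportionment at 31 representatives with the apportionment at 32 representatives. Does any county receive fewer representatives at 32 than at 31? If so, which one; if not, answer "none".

none

At 31 seats: Farrow 17, Harke 8, Carrow 6.
At 32 seats: Farrow 17, Harke 9, Carrow 6.
No county's allocation decreased.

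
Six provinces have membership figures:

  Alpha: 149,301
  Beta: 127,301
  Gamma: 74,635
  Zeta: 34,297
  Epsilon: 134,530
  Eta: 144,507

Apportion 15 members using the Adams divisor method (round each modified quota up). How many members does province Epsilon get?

3

Standard divisor 664571/15 ≈ 44304.733; standard quotas: Alpha 3.370, Beta 2.873, Gamma 1.685, Zeta 0.774, Epsilon 3.036, Eta 3.262.
Rounding up gives 4, 3, 2, 1, 4, 4 = 18 seats, so the divisor must be adjusted.
With modified divisor 56700: modified quotas Alpha 2.633, Beta 2.245, Gamma 1.316, Zeta 0.605, Epsilon 2.373, Eta 2.549.
Rounding up: Alpha 3, Beta 3, Gamma 2, Zeta 1, Epsilon 3, Eta 3 (total 15).
Epsilon receives 3.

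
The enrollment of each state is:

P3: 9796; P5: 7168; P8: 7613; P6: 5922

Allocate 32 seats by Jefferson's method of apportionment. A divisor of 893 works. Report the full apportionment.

With modified divisor 893: modified quotas P3 10.970, P5 8.027, P8 8.525, P6 6.632.
Rounding down: P3 10, P5 8, P8 8, P6 6 (total 32).

P3: 10; P5: 8; P8: 8; P6: 6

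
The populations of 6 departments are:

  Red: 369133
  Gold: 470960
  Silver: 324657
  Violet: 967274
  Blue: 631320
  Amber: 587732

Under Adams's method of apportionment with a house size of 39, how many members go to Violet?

11

Standard divisor 3351076/39 ≈ 85925.026; standard quotas: Red 4.296, Gold 5.481, Silver 3.778, Violet 11.257, Blue 7.347, Amber 6.840.
Rounding up gives 5, 6, 4, 12, 8, 7 = 42 seats, so the divisor must be adjusted.
With modified divisor 93200: modified quotas Red 3.961, Gold 5.053, Silver 3.483, Violet 10.378, Blue 6.774, Amber 6.306.
Rounding up: Red 4, Gold 6, Silver 4, Violet 11, Blue 7, Amber 7 (total 39).
Violet receives 11.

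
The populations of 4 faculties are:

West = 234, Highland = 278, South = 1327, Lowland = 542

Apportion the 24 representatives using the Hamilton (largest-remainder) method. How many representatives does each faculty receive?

The standard divisor is 2381/24 ≈ 99.208.
Standard quotas: West 2.359, Highland 2.802, South 13.376, Lowland 5.463.
Lower quotas: West 2, Highland 2, South 13, Lowland 5 (sum 22, leaving 2 seats).
Remainders in descending order: Highland 0.802, Lowland 0.463, South 0.376, West 0.359.
The surplus seats go to Highland, Lowland.

West: 2; Highland: 3; South: 13; Lowland: 6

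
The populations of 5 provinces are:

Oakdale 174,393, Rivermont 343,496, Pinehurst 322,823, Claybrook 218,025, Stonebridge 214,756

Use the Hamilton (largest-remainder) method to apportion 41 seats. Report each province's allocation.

Oakdale 6; Rivermont 11; Pinehurst 10; Claybrook 7; Stonebridge 7

Total 1273493; standard divisor 1273493/41 ≈ 31060.805.
Standard quotas: Oakdale 5.6146, Rivermont 11.0588, Pinehurst 10.3933, Claybrook 7.0193, Stonebridge 6.9141.
Lower quotas: Oakdale 5, Rivermont 11, Pinehurst 10, Claybrook 7, Stonebridge 6 (sum 39, leaving 2 seats).
Remainders in descending order: Stonebridge 0.9141, Oakdale 0.6146, Pinehurst 0.3933, Rivermont 0.0588, Claybrook 0.0193.
Largest remainders: Stonebridge, Oakdale receive the extra seats.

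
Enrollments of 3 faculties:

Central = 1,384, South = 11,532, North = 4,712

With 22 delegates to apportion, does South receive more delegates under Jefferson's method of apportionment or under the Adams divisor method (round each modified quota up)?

Jefferson: Central 1, South 15, North 6.
Adams: Central 2, South 14, North 6.
South gets 15 under Jefferson and 14 under Adams.

Jefferson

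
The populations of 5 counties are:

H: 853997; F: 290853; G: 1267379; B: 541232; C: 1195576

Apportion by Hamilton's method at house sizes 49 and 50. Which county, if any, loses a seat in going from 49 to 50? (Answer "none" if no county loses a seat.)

At 49 seats: H 10, F 4, G 15, B 6, C 14.
At 50 seats: H 10, F 4, G 15, B 7, C 14.
No county's allocation decreased.

none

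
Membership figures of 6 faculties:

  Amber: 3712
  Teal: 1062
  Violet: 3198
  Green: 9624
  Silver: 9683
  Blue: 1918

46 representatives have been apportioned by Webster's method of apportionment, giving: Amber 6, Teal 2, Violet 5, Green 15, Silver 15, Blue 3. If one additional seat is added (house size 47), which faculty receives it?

Silver

Priority for the next seat is population ÷ (current seats + 0.5).
Priorities: Amber 571.077, Teal 424.800, Violet 581.455, Green 620.903, Silver 624.710, Blue 548.000.
Highest priority: Silver.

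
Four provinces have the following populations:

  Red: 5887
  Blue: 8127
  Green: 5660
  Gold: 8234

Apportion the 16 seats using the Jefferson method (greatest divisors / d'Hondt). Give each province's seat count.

Standard divisor 27908/16 ≈ 1744.25; standard quotas: Red 3.375, Blue 4.659, Green 3.245, Gold 4.721.
Rounding down gives 3, 4, 3, 4 = 14 seats, so the divisor must be adjusted.
With modified divisor 1500: modified quotas Red 3.925, Blue 5.418, Green 3.773, Gold 5.489.
Rounding down: Red 3, Blue 5, Green 3, Gold 5 (total 16).

Red=3, Blue=5, Green=3, Gold=5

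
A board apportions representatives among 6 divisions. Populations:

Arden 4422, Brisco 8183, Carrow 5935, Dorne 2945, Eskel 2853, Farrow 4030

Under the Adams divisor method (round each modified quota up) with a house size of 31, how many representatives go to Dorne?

Standard divisor 28368/31 ≈ 915.097; standard quotas: Arden 4.832, Brisco 8.942, Carrow 6.486, Dorne 3.218, Eskel 3.118, Farrow 4.404.
Rounding up gives 5, 9, 7, 4, 4, 5 = 34 seats, so the divisor must be adjusted.
With modified divisor 1000: modified quotas Arden 4.422, Brisco 8.183, Carrow 5.935, Dorne 2.945, Eskel 2.853, Farrow 4.030.
Rounding up: Arden 5, Brisco 9, Carrow 6, Dorne 3, Eskel 3, Farrow 5 (total 31).
Dorne receives 3.

3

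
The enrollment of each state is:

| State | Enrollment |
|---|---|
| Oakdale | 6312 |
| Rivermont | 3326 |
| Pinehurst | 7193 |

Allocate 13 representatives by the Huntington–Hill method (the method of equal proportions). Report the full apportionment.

With divisor 1336: modified quotas Oakdale 4.725, Rivermont 2.490, Pinehurst 5.384.
Geometric-mean thresholds: Oakdale √(4·5)=4.472, Rivermont √(2·3)=2.449, Pinehurst √(5·6)=5.477.
Each quota rounded against its threshold gives Oakdale 5, Rivermont 3, Pinehurst 5 (total 13).

Oakdale=5; Rivermont=3; Pinehurst=5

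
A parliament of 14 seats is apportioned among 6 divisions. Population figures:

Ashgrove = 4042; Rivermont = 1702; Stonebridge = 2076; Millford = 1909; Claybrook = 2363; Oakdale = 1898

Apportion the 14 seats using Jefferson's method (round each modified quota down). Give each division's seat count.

Standard divisor 13990/14 ≈ 999.286; standard quotas: Ashgrove 4.045, Rivermont 1.703, Stonebridge 2.077, Millford 1.910, Claybrook 2.365, Oakdale 1.899.
Rounding down gives 4, 1, 2, 1, 2, 1 = 11 seats, so the divisor must be adjusted.
With modified divisor 830: modified quotas Ashgrove 4.870, Rivermont 2.051, Stonebridge 2.501, Millford 2.300, Claybrook 2.847, Oakdale 2.287.
Rounding down: Ashgrove 4, Rivermont 2, Stonebridge 2, Millford 2, Claybrook 2, Oakdale 2 (total 14).

Ashgrove 4; Rivermont 2; Stonebridge 2; Millford 2; Claybrook 2; Oakdale 2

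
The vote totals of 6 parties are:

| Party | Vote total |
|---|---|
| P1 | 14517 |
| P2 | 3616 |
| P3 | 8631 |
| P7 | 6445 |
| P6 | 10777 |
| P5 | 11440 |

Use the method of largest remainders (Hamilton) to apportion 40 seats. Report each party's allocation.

P1 10, P2 3, P3 6, P7 5, P6 8, P5 8

The standard divisor is 55426/40 ≈ 1385.65.
Standard quotas: P1 10.4767, P2 2.6096, P3 6.2288, P7 4.6512, P6 7.7776, P5 8.2561.
Lower quotas: P1 10, P2 2, P3 6, P7 4, P6 7, P5 8 (sum 37, leaving 3 seats).
Remainders in descending order: P6 0.7776, P7 0.6512, P2 0.6096, P1 0.4767, P5 0.2561, P3 0.2288.
Largest remainders: P6, P7, P2 receive the extra seats.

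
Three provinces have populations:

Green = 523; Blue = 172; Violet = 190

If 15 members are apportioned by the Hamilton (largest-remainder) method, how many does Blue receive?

Total 885; standard divisor 885/15 = 59.
Standard quotas: Green 8.864, Blue 2.915, Violet 3.220.
Lower quotas: Green 8, Blue 2, Violet 3 (sum 13, leaving 2 seats).
Remainders in descending order: Blue 0.915, Green 0.864, Violet 0.220.
Largest remainders: Blue, Green receive the extra seats.
Blue receives 3.

3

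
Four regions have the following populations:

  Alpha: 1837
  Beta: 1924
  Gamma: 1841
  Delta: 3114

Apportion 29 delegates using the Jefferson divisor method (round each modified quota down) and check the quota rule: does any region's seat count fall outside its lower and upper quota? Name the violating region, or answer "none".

Standard quotas: Alpha 6.112, Beta 6.402, Gamma 6.125, Delta 10.361.
Jefferson allocation: Alpha 6, Beta 6, Gamma 6, Delta 11.
Every allocation lies between the lower and upper quota.

none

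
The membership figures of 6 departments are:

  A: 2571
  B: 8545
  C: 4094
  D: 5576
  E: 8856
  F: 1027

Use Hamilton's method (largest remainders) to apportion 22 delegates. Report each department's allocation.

A: 2; B: 6; C: 3; D: 4; E: 6; F: 1

The standard divisor is 30669/22 ≈ 1394.045.
Standard quotas: A 1.8443, B 6.1296, C 2.9368, D 3.9999, E 6.3527, F 0.7367.
Lower quotas: A 1, B 6, C 2, D 3, E 6, F 0 (sum 18, leaving 4 seats).
Remainders in descending order: D 0.9999, C 0.9368, A 0.8443, F 0.7367, E 0.3527, B 0.1296.
Largest remainders: D, C, A, F receive the extra seats.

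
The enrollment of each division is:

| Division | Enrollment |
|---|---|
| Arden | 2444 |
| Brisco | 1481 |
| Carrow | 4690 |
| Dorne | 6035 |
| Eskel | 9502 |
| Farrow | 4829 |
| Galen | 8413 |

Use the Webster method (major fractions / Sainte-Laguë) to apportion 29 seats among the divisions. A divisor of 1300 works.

With modified divisor 1300: modified quotas Arden 1.880, Brisco 1.139, Carrow 3.608, Dorne 4.642, Eskel 7.309, Farrow 3.715, Galen 6.472.
Rounding to the nearest integer: Arden 2, Brisco 1, Carrow 4, Dorne 5, Eskel 7, Farrow 4, Galen 6 (total 29).

Arden=2, Brisco=1, Carrow=4, Dorne=5, Eskel=7, Farrow=4, Galen=6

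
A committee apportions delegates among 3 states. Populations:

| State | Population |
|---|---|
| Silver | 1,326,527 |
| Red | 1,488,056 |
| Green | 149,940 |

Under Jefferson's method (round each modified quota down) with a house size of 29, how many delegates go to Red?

Standard divisor 2964523/29 ≈ 102224.931; standard quotas: Silver 12.977, Red 14.557, Green 1.467.
Rounding down gives 12, 14, 1 = 27 seats, so the divisor must be adjusted.
With modified divisor 97000: modified quotas Silver 13.676, Red 15.341, Green 1.546.
Rounding down: Silver 13, Red 15, Green 1 (total 29).
Red receives 15.

15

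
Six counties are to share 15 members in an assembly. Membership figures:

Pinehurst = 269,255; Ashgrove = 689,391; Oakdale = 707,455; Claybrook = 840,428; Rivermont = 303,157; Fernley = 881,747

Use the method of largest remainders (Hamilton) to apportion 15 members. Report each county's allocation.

Pinehurst: 1, Ashgrove: 3, Oakdale: 3, Claybrook: 3, Rivermont: 1, Fernley: 4

The standard divisor is 3691433/15 ≈ 246095.533.
Standard quotas: Pinehurst 1.0941, Ashgrove 2.8013, Oakdale 2.8747, Claybrook 3.4150, Rivermont 1.2319, Fernley 3.5829.
Lower quotas: Pinehurst 1, Ashgrove 2, Oakdale 2, Claybrook 3, Rivermont 1, Fernley 3 (sum 12, leaving 3 seats).
Remainders in descending order: Oakdale 0.8747, Ashgrove 0.8013, Fernley 0.5829, Claybrook 0.4150, Rivermont 0.2319, Pinehurst 0.0941.
The surplus seats go to Oakdale, Ashgrove, Fernley.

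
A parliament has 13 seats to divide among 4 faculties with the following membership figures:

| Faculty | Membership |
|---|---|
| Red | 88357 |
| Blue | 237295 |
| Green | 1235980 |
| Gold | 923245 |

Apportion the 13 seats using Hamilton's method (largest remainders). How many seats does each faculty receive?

Red 0, Blue 1, Green 7, Gold 5

Total 2484877; standard divisor 2484877/13 ≈ 191144.385.
Standard quotas: Red 0.4623, Blue 1.2414, Green 6.4662, Gold 4.8301.
Lower quotas: Red 0, Blue 1, Green 6, Gold 4 (sum 11, leaving 2 seats).
Remainders in descending order: Gold 0.8301, Green 0.4662, Red 0.4623, Blue 0.2414.
The surplus seats go to Gold, Green.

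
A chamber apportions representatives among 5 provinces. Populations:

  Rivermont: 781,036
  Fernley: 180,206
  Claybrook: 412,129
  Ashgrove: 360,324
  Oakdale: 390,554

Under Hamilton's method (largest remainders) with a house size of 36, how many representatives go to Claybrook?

7

Standard divisor: 2124249 ÷ 36 ≈ 59006.917.
Standard quotas: Rivermont 13.2363, Fernley 3.0540, Claybrook 6.9844, Ashgrove 6.1065, Oakdale 6.6188.
Lower quotas: Rivermont 13, Fernley 3, Claybrook 6, Ashgrove 6, Oakdale 6 (sum 34, leaving 2 seats).
Remainders in descending order: Claybrook 0.9844, Oakdale 0.6188, Rivermont 0.2363, Ashgrove 0.1065, Fernley 0.0540.
The surplus seats go to Claybrook, Oakdale.
Claybrook receives 7.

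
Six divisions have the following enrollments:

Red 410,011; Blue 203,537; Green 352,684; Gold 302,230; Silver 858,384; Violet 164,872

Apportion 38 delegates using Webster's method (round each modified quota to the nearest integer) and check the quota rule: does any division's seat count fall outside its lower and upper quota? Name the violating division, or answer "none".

none

Standard quotas: Red 6.799, Blue 3.375, Green 5.848, Gold 5.011, Silver 14.233, Violet 2.734.
Webster allocation: Red 7, Blue 3, Green 6, Gold 5, Silver 14, Violet 3.
Every allocation lies between the lower and upper quota.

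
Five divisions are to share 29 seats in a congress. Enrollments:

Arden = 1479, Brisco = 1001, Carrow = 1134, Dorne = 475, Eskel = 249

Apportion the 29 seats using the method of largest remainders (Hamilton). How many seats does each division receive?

Arden: 10, Brisco: 7, Carrow: 7, Dorne: 3, Eskel: 2

Standard divisor: 4338 ÷ 29 ≈ 149.586.
Standard quotas: Arden 9.887, Brisco 6.692, Carrow 7.581, Dorne 3.175, Eskel 1.665.
Lower quotas: Arden 9, Brisco 6, Carrow 7, Dorne 3, Eskel 1 (sum 26, leaving 3 seats).
Remainders in descending order: Arden 0.887, Brisco 0.692, Eskel 0.665, Carrow 0.581, Dorne 0.175.
The surplus seats go to Arden, Brisco, Eskel.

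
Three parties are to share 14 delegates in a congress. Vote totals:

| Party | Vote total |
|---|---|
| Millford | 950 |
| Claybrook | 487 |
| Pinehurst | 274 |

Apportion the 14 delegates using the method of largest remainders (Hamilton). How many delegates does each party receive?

Millford 8; Claybrook 4; Pinehurst 2

Total 1711; standard divisor 1711/14 ≈ 122.214.
Standard quotas: Millford 7.773, Claybrook 3.985, Pinehurst 2.242.
Lower quotas: Millford 7, Claybrook 3, Pinehurst 2 (sum 12, leaving 2 seats).
Remainders in descending order: Claybrook 0.985, Millford 0.773, Pinehurst 0.242.
Largest remainders: Claybrook, Millford receive the extra seats.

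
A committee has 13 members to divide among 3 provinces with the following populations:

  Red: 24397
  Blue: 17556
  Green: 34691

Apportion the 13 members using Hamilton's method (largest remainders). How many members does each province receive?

Total 76644; standard divisor 76644/13 ≈ 5895.692.
Standard quotas: Red 4.1381, Blue 2.9778, Green 5.8841.
Lower quotas: Red 4, Blue 2, Green 5 (sum 11, leaving 2 seats).
Remainders in descending order: Blue 0.9778, Green 0.8841, Red 0.1381.
Largest remainders: Blue, Green receive the extra seats.

Red 4; Blue 3; Green 6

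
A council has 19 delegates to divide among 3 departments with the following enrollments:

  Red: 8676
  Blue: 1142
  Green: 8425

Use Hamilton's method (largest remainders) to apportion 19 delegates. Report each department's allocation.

Red=9; Blue=1; Green=9

The standard divisor is 18243/19 ≈ 960.158.
Standard quotas: Red 9.0360, Blue 1.1894, Green 8.7746.
Lower quotas: Red 9, Blue 1, Green 8 (sum 18, leaving 1 seat).
Remainders in descending order: Green 0.7746, Blue 0.1894, Red 0.0360.
The surplus seat goes to Green.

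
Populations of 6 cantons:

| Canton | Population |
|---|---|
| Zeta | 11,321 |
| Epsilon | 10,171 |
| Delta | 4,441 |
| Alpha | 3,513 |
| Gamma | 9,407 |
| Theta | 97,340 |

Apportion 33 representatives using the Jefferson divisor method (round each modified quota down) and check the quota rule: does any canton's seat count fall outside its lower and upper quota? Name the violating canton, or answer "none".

Standard quotas: Zeta 2.743, Epsilon 2.464, Delta 1.076, Alpha 0.851, Gamma 2.279, Theta 23.586.
Jefferson allocation: Zeta 3, Epsilon 2, Delta 1, Alpha 0, Gamma 2, Theta 25.
Theta has quota 23.586 (lower 23, upper 24) but receives 25 — outside the quota interval.

Theta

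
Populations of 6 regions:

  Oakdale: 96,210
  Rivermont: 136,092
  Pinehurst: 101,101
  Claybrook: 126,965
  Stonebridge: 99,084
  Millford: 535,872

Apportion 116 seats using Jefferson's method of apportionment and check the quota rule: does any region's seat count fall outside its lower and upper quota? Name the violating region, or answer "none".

Standard quotas: Oakdale 10.189, Rivermont 14.413, Pinehurst 10.707, Claybrook 13.446, Stonebridge 10.493, Millford 56.751.
Jefferson allocation: Oakdale 10, Rivermont 14, Pinehurst 11, Claybrook 13, Stonebridge 10, Millford 58.
Millford has quota 56.751 (lower 56, upper 57) but receives 58 — outside the quota interval.

Millford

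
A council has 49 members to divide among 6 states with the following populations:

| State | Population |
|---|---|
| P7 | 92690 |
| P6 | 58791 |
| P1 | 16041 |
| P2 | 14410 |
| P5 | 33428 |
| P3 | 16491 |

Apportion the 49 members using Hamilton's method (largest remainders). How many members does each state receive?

P7 20, P6 12, P1 3, P2 3, P5 7, P3 4

Total 231851; standard divisor 231851/49 ≈ 4731.653.
Standard quotas: P7 19.5893, P6 12.4250, P1 3.3901, P2 3.0454, P5 7.0648, P3 3.4853.
Lower quotas: P7 19, P6 12, P1 3, P2 3, P5 7, P3 3 (sum 47, leaving 2 seats).
Remainders in descending order: P7 0.5893, P3 0.4853, P6 0.4250, P1 0.3901, P5 0.0648, P2 0.0454.
The surplus seats go to P7, P3.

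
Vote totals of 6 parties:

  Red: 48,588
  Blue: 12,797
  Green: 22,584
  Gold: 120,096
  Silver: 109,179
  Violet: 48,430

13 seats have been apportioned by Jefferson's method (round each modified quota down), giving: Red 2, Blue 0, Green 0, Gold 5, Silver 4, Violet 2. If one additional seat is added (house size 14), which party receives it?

Priority for the next seat is population ÷ (current seats + 1).
Priorities: Red 16196.000, Blue 12797.000, Green 22584.000, Gold 20016.000, Silver 21835.800, Violet 16143.333.
Highest priority: Green.

Green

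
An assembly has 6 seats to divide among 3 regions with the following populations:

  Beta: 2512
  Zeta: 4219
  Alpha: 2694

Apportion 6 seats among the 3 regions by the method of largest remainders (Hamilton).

Beta 1; Zeta 3; Alpha 2

Total 9425; standard divisor 9425/6 ≈ 1570.833.
Standard quotas: Beta 1.599, Zeta 2.686, Alpha 1.715.
Lower quotas: Beta 1, Zeta 2, Alpha 1 (sum 4, leaving 2 seats).
Remainders in descending order: Alpha 0.715, Zeta 0.686, Beta 0.599.
The surplus seats go to Alpha, Zeta.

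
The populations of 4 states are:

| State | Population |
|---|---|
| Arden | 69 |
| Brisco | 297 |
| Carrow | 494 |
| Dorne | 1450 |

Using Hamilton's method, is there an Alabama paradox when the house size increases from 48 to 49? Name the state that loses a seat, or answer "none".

Arden

At 48 seats: Arden 2, Brisco 6, Carrow 10, Dorne 30.
At 49 seats: Arden 1, Brisco 6, Carrow 11, Dorne 31.
Arden drops from 2 to 1.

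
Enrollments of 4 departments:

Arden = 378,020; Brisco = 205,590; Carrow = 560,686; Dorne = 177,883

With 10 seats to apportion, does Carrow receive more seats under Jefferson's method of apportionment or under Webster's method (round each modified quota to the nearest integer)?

Jefferson

Jefferson: Arden 3, Brisco 1, Carrow 5, Dorne 1.
Webster: Arden 3, Brisco 2, Carrow 4, Dorne 1.
Carrow gets 5 under Jefferson and 4 under Webster.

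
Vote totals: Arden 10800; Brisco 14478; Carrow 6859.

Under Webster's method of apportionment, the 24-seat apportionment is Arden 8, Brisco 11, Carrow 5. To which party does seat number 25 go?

Priority for the next seat is population ÷ (current seats + 0.5).
Priorities: Arden 1270.588, Brisco 1258.957, Carrow 1247.091.
Highest priority: Arden.

Arden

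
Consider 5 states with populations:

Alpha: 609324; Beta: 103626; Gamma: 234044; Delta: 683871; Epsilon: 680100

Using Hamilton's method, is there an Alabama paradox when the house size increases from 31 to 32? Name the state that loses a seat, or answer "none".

At 31 seats: Alpha 8, Beta 2, Gamma 3, Delta 9, Epsilon 9.
At 32 seats: Alpha 9, Beta 1, Gamma 3, Delta 10, Epsilon 9.
Beta drops from 2 to 1.

Beta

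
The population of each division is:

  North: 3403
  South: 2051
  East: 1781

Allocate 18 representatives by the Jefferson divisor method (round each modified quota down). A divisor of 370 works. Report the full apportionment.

North 9, South 5, East 4

With modified divisor 370: modified quotas North 9.197, South 5.543, East 4.814.
Rounding down: North 9, South 5, East 4 (total 18).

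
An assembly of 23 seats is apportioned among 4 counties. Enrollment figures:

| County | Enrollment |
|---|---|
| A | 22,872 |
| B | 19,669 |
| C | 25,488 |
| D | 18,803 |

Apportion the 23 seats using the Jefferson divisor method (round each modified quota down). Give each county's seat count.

Standard divisor 86832/23 ≈ 3775.304; standard quotas: A 6.058, B 5.210, C 6.751, D 4.981.
Rounding down gives 6, 5, 6, 4 = 21 seats, so the divisor must be adjusted.
With modified divisor 3500: modified quotas A 6.535, B 5.620, C 7.282, D 5.372.
Rounding down: A 6, B 5, C 7, D 5 (total 23).

A: 6, B: 5, C: 7, D: 5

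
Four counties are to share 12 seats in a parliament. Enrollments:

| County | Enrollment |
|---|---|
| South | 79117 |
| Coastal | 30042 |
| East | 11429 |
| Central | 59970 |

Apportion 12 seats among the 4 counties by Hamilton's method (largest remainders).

South 5, Coastal 2, East 1, Central 4

Total 180558; standard divisor 180558/12 ≈ 15046.5.
Standard quotas: South 5.2582, Coastal 1.9966, East 0.7596, Central 3.9856.
Lower quotas: South 5, Coastal 1, East 0, Central 3 (sum 9, leaving 3 seats).
Remainders in descending order: Coastal 0.9966, Central 0.9856, East 0.7596, South 0.2582.
Largest remainders: Coastal, Central, East receive the extra seats.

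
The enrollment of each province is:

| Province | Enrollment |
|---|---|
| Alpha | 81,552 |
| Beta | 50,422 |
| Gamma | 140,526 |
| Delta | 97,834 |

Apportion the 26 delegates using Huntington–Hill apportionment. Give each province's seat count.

With divisor 14684: modified quotas Alpha 5.554, Beta 3.434, Gamma 9.570, Delta 6.663.
Geometric-mean thresholds: Alpha √(5·6)=5.477, Beta √(3·4)=3.464, Gamma √(9·10)=9.487, Delta √(6·7)=6.481.
Each quota rounded against its threshold gives Alpha 6, Beta 3, Gamma 10, Delta 7 (total 26).

Alpha 6, Beta 3, Gamma 10, Delta 7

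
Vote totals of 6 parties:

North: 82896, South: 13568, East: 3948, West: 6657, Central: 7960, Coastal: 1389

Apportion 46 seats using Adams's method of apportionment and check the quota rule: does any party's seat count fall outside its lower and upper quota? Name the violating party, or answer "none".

Standard quotas: North 32.755, South 5.361, East 1.560, West 2.630, Central 3.145, Coastal 0.549.
Adams allocation: North 31, South 6, East 2, West 3, Central 3, Coastal 1.
North has quota 32.755 (lower 32, upper 33) but receives 31 — outside the quota interval.

North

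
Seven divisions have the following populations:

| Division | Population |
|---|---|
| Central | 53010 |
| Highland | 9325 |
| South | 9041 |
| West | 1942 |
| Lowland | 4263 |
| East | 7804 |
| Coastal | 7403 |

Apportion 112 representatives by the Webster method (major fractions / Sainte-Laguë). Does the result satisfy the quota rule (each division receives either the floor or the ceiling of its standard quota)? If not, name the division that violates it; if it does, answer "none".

Central

Standard quotas: Central 63.986, Highland 11.256, South 10.913, West 2.344, Lowland 5.146, East 9.420, Coastal 8.936.
Webster allocation: Central 65, Highland 11, South 11, West 2, Lowland 5, East 9, Coastal 9.
Central has quota 63.986 (lower 63, upper 64) but receives 65 — outside the quota interval.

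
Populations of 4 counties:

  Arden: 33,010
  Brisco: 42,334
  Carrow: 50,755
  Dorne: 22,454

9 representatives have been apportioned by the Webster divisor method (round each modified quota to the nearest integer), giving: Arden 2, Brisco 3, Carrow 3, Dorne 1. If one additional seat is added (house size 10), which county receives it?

Dorne

Priority for the next seat is population ÷ (current seats + 0.5).
Priorities: Arden 13204.000, Brisco 12095.429, Carrow 14501.429, Dorne 14969.333.
Highest priority: Dorne.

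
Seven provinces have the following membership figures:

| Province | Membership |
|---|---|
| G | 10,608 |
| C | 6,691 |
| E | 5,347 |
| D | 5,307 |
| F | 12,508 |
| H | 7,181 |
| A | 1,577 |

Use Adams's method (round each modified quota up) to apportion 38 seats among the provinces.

Standard divisor 49219/38 ≈ 1295.237; standard quotas: G 8.190, C 5.166, E 4.128, D 4.097, F 9.657, H 5.544, A 1.218.
Rounding up gives 9, 6, 5, 5, 10, 6, 2 = 43 seats, so the divisor must be adjusted.
With modified divisor 1400: modified quotas G 7.577, C 4.779, E 3.819, D 3.791, F 8.934, H 5.129, A 1.126.
Rounding up: G 8, C 5, E 4, D 4, F 9, H 6, A 2 (total 38).

G 8, C 5, E 4, D 4, F 9, H 6, A 2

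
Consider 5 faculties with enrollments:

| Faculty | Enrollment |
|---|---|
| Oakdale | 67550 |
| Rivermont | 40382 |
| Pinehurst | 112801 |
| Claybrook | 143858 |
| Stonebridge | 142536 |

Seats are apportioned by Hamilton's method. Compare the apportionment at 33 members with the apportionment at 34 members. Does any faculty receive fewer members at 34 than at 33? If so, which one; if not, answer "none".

Oakdale

At 33 seats: Oakdale 5, Rivermont 3, Pinehurst 7, Claybrook 9, Stonebridge 9.
At 34 seats: Oakdale 4, Rivermont 3, Pinehurst 8, Claybrook 10, Stonebridge 9.
Oakdale drops from 5 to 4.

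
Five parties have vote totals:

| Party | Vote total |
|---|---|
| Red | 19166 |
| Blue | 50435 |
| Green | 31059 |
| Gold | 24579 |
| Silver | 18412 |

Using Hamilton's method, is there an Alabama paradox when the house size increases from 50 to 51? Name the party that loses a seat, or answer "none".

none

At 50 seats: Red 7, Blue 17, Green 11, Gold 9, Silver 6.
At 51 seats: Red 7, Blue 18, Green 11, Gold 9, Silver 6.
No party's allocation decreased.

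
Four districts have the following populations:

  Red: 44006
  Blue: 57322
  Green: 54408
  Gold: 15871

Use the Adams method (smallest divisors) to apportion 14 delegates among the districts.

Standard divisor 171607/14 ≈ 12257.643; standard quotas: Red 3.590, Blue 4.676, Green 4.439, Gold 1.295.
Rounding up gives 4, 5, 5, 2 = 16 seats, so the divisor must be adjusted.
With modified divisor 14500: modified quotas Red 3.035, Blue 3.953, Green 3.752, Gold 1.095.
Rounding up: Red 4, Blue 4, Green 4, Gold 2 (total 14).

Red: 4; Blue: 4; Green: 4; Gold: 2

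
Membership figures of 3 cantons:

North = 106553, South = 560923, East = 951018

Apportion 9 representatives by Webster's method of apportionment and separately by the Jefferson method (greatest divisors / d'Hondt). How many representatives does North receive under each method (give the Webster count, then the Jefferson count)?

Webster: North 1, South 3, East 5.
Jefferson: North 0, South 3, East 6.
North gets 1 under Webster and 0 under Jefferson.

1 and 0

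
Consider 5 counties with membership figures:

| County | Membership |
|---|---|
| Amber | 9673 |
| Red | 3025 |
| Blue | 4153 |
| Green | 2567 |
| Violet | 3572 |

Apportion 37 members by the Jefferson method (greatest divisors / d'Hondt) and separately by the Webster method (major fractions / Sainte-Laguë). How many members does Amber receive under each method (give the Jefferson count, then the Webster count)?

Jefferson: Amber 16, Red 5, Blue 6, Green 4, Violet 6.
Webster: Amber 15, Red 5, Blue 7, Green 4, Violet 6.
Amber gets 16 under Jefferson and 15 under Webster.

16 and 15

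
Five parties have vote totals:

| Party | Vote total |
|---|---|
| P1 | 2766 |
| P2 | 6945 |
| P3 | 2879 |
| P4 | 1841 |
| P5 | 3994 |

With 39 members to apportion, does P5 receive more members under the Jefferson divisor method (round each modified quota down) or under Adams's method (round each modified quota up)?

Adams

Jefferson: P1 6, P2 15, P3 6, P4 4, P5 8.
Adams: P1 6, P2 14, P3 6, P4 4, P5 9.
P5 gets 8 under Jefferson and 9 under Adams.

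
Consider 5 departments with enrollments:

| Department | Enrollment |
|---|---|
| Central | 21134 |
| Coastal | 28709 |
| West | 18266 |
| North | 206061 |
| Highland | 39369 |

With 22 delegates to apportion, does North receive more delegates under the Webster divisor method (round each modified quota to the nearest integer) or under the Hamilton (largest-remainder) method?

Webster: Central 1, Coastal 2, West 1, North 15, Highland 3.
Hamilton: Central 2, Coastal 2, West 1, North 14, Highland 3.
North gets 15 under Webster and 14 under Hamilton.

Webster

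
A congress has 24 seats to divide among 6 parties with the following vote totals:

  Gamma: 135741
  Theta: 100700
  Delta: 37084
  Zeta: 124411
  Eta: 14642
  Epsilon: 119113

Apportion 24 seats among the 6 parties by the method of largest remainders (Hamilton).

The standard divisor is 531691/24 ≈ 22153.792.
Standard quotas: Gamma 6.1272, Theta 4.5455, Delta 1.6739, Zeta 5.6158, Eta 0.6609, Epsilon 5.3766.
Lower quotas: Gamma 6, Theta 4, Delta 1, Zeta 5, Eta 0, Epsilon 5 (sum 21, leaving 3 seats).
Remainders in descending order: Delta 0.6739, Eta 0.6609, Zeta 0.6158, Theta 0.5455, Epsilon 0.3766, Gamma 0.1272.
The surplus seats go to Delta, Eta, Zeta.

Gamma: 6; Theta: 4; Delta: 2; Zeta: 6; Eta: 1; Epsilon: 5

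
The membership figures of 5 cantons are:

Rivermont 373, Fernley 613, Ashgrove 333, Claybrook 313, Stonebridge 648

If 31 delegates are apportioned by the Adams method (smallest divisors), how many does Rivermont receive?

Standard divisor 2280/31 ≈ 73.548; standard quotas: Rivermont 5.071, Fernley 8.335, Ashgrove 4.528, Claybrook 4.256, Stonebridge 8.811.
Rounding up gives 6, 9, 5, 5, 9 = 34 seats, so the divisor must be adjusted.
With modified divisor 80: modified quotas Rivermont 4.662, Fernley 7.662, Ashgrove 4.162, Claybrook 3.913, Stonebridge 8.100.
Rounding up: Rivermont 5, Fernley 8, Ashgrove 5, Claybrook 4, Stonebridge 9 (total 31).
Rivermont receives 5.

5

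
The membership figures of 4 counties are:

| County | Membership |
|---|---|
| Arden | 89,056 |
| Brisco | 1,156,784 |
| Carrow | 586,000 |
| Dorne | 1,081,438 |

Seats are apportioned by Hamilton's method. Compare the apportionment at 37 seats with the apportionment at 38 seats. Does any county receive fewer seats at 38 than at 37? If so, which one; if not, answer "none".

none

At 37 seats: Arden 1, Brisco 15, Carrow 7, Dorne 14.
At 38 seats: Arden 1, Brisco 15, Carrow 8, Dorne 14.
No county's allocation decreased.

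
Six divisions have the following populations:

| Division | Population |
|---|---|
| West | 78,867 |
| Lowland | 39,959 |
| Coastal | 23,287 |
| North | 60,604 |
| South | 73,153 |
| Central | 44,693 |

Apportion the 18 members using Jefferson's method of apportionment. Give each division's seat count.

West 5, Lowland 2, Coastal 1, North 4, South 4, Central 2

Standard divisor 320563/18 ≈ 17809.056; standard quotas: West 4.428, Lowland 2.244, Coastal 1.308, North 3.403, South 4.108, Central 2.510.
Rounding down gives 4, 2, 1, 3, 4, 2 = 16 seats, so the divisor must be adjusted.
With modified divisor 15000: modified quotas West 5.258, Lowland 2.664, Coastal 1.552, North 4.040, South 4.877, Central 2.980.
Rounding down: West 5, Lowland 2, Coastal 1, North 4, South 4, Central 2 (total 18).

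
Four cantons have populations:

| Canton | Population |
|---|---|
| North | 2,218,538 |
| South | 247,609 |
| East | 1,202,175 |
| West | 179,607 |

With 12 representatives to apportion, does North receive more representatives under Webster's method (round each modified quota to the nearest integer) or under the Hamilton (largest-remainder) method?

Webster: North 6, South 1, East 4, West 1.
Hamilton: North 7, South 1, East 4, West 0.
North gets 6 under Webster and 7 under Hamilton.

Hamilton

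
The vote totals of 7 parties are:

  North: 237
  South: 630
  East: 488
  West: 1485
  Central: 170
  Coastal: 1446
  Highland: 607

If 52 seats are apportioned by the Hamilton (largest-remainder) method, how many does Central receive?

Total 5063; standard divisor 5063/52 ≈ 97.365.
Standard quotas: North 2.434, South 6.470, East 5.012, West 15.252, Central 1.746, Coastal 14.851, Highland 6.234.
Lower quotas: North 2, South 6, East 5, West 15, Central 1, Coastal 14, Highland 6 (sum 49, leaving 3 seats).
Remainders in descending order: Coastal 0.851, Central 0.746, South 0.470, North 0.434, West 0.252, Highland 0.234, East 0.012.
The surplus seats go to Coastal, Central, South.
Central receives 2.

2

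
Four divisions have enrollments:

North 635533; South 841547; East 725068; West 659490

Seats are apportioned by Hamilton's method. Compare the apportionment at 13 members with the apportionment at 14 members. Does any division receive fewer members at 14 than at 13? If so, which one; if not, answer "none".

none

At 13 seats: North 3, South 4, East 3, West 3.
At 14 seats: North 3, South 4, East 4, West 3.
No division's allocation decreased.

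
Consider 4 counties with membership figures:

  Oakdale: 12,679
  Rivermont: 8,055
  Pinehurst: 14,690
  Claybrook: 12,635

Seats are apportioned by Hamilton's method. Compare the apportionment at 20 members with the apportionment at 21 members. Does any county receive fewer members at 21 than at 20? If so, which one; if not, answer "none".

At 20 seats: Oakdale 5, Rivermont 4, Pinehurst 6, Claybrook 5.
At 21 seats: Oakdale 6, Rivermont 3, Pinehurst 6, Claybrook 6.
Rivermont drops from 4 to 3.

Rivermont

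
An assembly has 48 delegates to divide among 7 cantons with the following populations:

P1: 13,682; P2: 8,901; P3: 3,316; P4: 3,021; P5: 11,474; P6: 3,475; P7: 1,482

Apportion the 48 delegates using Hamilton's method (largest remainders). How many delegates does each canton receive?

Total 45351; standard divisor 45351/48 ≈ 944.812.
Standard quotas: P1 14.4812, P2 9.4209, P3 3.5097, P4 3.1975, P5 12.1442, P6 3.6780, P7 1.5686.
Lower quotas: P1 14, P2 9, P3 3, P4 3, P5 12, P6 3, P7 1 (sum 45, leaving 3 seats).
Remainders in descending order: P6 0.6780, P7 0.5686, P3 0.5097, P1 0.4812, P2 0.4209, P4 0.1975, P5 0.1442.
The surplus seats go to P6, P7, P3.

P1: 14; P2: 9; P3: 4; P4: 3; P5: 12; P6: 4; P7: 2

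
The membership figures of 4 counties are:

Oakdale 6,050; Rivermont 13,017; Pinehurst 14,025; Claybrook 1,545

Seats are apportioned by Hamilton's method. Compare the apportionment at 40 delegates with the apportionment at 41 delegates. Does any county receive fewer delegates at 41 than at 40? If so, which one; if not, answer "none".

none

At 40 seats: Oakdale 7, Rivermont 15, Pinehurst 16, Claybrook 2.
At 41 seats: Oakdale 7, Rivermont 15, Pinehurst 17, Claybrook 2.
No county's allocation decreased.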